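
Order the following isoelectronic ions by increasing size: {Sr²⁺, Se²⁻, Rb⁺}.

All of these have 36 electrons, so size is governed by nuclear charge alone: the more protons, the stronger the pull on the same electron cloud, and the smaller the ion.
Nuclear charges: Sr²⁺ (Z=38), Rb⁺ (Z=37), Se²⁻ (Z=34).
Smallest to largest: Sr²⁺ < Rb⁺ < Se²⁻.

Sr²⁺ < Rb⁺ < Se²⁻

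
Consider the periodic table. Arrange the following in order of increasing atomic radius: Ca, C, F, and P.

Atomic radius shrinks across a period as nuclear charge pulls the same shell inward, and grows down a group as new shells are added.
Here both period and group differ, so the two effects have to be weighed against each other.
C > F: both are in period 2; the period trend gives C the larger value.
P > C: period and group pull opposite ways; the down-group shift dominates (111 vs 75 pm).
Ca > P: both effects reinforce here, so Ca is clearly the larger of the two.
Tabulated atomic radius (pm): C 75, F 64, P 111, Ca 171.
So from smallest to largest: F < C < P < Ca.

F < C < P < Ca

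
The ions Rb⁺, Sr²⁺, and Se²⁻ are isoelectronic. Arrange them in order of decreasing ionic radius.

All of these have 36 electrons, so size is governed by nuclear charge alone: the more protons, the stronger the pull on the same electron cloud, and the smaller the ion.
Nuclear charges: Sr²⁺ (Z=38), Rb⁺ (Z=37), Se²⁻ (Z=34).
Largest to smallest: Se²⁻ > Rb⁺ > Sr²⁺.

Se²⁻ > Rb⁺ > Sr²⁺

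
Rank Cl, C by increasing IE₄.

Cl < C

After 3 electrons have been removed, what remains? Cl³⁺ still has 4 valence electrons; C³⁺ still has 1 valence electron.
All are still removing valence electrons, so compare the +3 ions as you would atoms: IE_4 generally rises across a period (higher Z_eff) and falls down a group (larger shell), subject to the usual subshell exceptions.
Valence configurations: Cl³⁺ [Ne]3s²3p², C³⁺ [He]2s¹.
Approximate IE_4 values (kJ/mol): Cl 5159, C 6223.
Overall IE_4 order: Cl < C.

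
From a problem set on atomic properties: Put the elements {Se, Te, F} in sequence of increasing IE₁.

Te < Se < F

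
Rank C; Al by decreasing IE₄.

Consider each +3 ion: C³⁺ still has 1 valence electron; Al³⁺ is the bare [Ne] core.
Pulling an electron out of a noble-gas core costs far more than removing a remaining valence electron, so Al sits at the high end of IE_4.
Approximate IE_4 values (kJ/mol): C 6223, Al 11577.
So the fourth ionization energies run C < Al.

Al > C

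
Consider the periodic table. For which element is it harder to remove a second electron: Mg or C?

C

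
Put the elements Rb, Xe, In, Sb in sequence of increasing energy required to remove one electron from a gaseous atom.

Rb is in period 5, group 1; In is in period 5, group 13; Sb is in period 5, group 15; Xe is in period 5, group 18.
Removing the outermost electron gets harder across a period and easier down a group.
All lie in period 5, so first ionization energy increases left to right.
So from lowest to highest: Rb < In < Sb < Xe.

Rb < In < Sb < Xe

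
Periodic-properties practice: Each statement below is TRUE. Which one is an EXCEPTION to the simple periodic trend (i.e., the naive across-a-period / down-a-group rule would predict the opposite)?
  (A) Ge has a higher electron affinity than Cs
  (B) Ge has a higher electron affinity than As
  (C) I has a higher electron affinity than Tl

The general trend: electron affinity increases across a period and decreases down a group.
(A) Ge (period 4, group 14) vs Cs (period 6, group 1): the stated order agrees with the simple trend.
(B) Ge (period 4, group 14) vs As (period 4, group 15): the stated order contradicts the simple trend.
(C) I (period 5, group 17) vs Tl (period 6, group 13): the stated order agrees with the simple trend.
The exception is (B): adding an electron to As's half-filled 4p³ is unfavourable, so Ge (4p²) has the more exothermic EA.

(B)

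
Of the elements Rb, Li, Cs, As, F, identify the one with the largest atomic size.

Li is in period 2, group 1; F is in period 2, group 17; As is in period 4, group 15; Rb is in period 5, group 1; Cs is in period 6, group 1.
Atomic radius shrinks across a period as nuclear charge pulls the same shell inward, and grows down a group as new shells are added.
Neither a single period nor a single group — weigh both effects.
As > F: both effects reinforce here, so As is clearly the larger of the two.
Li > As: the two effects oppose for this pair; the across-period effect wins (133 vs 121 pm).
Rb > Li: they share group 1; the group trend gives Rb the larger value.
Cs > Rb: Cs sits below Rb in group 1, so the down-group effect alone puts Cs larger.
Approximate values (pm): Li 133, F 64, As 121, Rb 210, Cs 232.
The largest atomic size among these belongs to Cs.

Cs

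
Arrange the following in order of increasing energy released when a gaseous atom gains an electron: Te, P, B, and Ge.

Electron affinity generally becomes more exothermic across a period toward the halogens and less exothermic down a group.
Neither a single period nor a single group — weigh both effects.
P > B: period and group pull opposite ways; the across-period shift dominates (72 vs 27 kJ/mol).
Ge > P: this pair runs against the simple trend — see the exception note.
Te > Ge: period and group pull opposite ways; the across-period shift dominates (190 vs 119 kJ/mol).
Note the exception: Ge has a higher electron affinity than P, contrary to the simple trend — adding an electron to P's half-filled np³ subshell costs electron-pairing energy.
Approximate values (kJ/mol): B 27, P 72, Ge 119, Te 190.
So from lowest to highest: B < P < Ge < Te.

B, P, Ge, Te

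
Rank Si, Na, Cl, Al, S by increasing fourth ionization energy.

Si, S, Cl, Na, Al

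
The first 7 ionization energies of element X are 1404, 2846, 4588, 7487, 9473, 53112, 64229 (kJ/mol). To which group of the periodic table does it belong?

Look for the largest jump between consecutive ionization energies: IE6/IE5 ≈ 5.6, far larger than any earlier ratio.
That jump marks the point where a core electron is being removed. So the atom has 5 valence electrons.
A main-group element with 5 valence electrons is in group 15.

Group 15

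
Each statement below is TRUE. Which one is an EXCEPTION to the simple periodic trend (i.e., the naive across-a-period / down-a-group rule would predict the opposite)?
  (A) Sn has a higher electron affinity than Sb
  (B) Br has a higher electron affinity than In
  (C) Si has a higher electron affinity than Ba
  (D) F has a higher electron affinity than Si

(A)

The general trend: electron affinity increases across a period and decreases down a group.
(A) Sn (period 5, group 14) vs Sb (period 5, group 15): the stated order contradicts the simple trend.
(B) Br (period 4, group 17) vs In (period 5, group 13): the stated order agrees with the simple trend.
(C) Si (period 3, group 14) vs Ba (period 6, group 2): the stated order agrees with the simple trend.
(D) F (period 2, group 17) vs Si (period 3, group 14): the stated order agrees with the simple trend.
The exception is (A): adding an electron to Sb's half-filled 5p³ is unfavourable, so Sn has the more exothermic EA.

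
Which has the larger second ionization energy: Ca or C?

After 1 electron has been removed, what remains? Ca⁺ still has 1 valence electron; C⁺ still has 3 valence electrons.
All are still removing valence electrons, so compare the +1 ions as you would atoms: IE_2 generally rises across a period (higher Z_eff) and falls down a group (larger shell), subject to the usual subshell exceptions.
Valence configurations: Ca⁺ [Ar]4s¹, C⁺ [He]2s²2p¹.
Tabulated IE_2 (kJ/mol): Ca 1145, C 2353.
Overall IE_2 order: Ca < C.

C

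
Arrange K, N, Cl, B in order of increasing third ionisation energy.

The third ionization energy removes an electron from the +2 ion. For each element: K²⁺ is already 1 electron into the core; N²⁺ still has 3 valence electrons; Cl²⁺ still has 5 valence electrons; B²⁺ still has 1 valence electron.
Usually core removal costs more than valence removal, but here the competition is close: a tightly held n=2 valence electron can cost more to remove than an n=3 core electron, so the actual values have to decide it.
Valence configurations: N²⁺ [He]2s²2p¹, Cl²⁺ [Ne]3s²3p³, B²⁺ [He]2s¹.
Approximate IE_3 values (kJ/mol): K 4420, N 4578, Cl 3822, B 3660.
So the third ionization energies run B < Cl < K < N.

B, Cl, K, N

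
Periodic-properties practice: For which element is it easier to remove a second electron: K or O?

K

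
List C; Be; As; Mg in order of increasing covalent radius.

C, Be, As, Mg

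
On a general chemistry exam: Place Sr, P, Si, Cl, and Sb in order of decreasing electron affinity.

Cl > Si > Sb > P > Sr

Si is in period 3, group 14; P is in period 3, group 15; Cl is in period 3, group 17; Sr is in period 5, group 2; Sb is in period 5, group 15.
Electron affinity generally becomes more exothermic across a period toward the halogens and less exothermic down a group.
These span different periods and groups, so the two trends combine.
P > Sr: relative to Sr, both the across-period and down-group shifts push P's electron affinity up.
Sb > P: this pair runs against the simple trend — see the exception note.
Si > Sb: period and group pull opposite ways; the down-group shift dominates (134 vs 103 kJ/mol).
Cl > Si: Cl lies to the right of Si in period 3, so the across-period effect alone puts Cl higher.
Note the exception: Sb has a higher electron affinity than P, contrary to the simple trend — both are half-filled np³, but the pairing/repulsion penalty for the added electron shrinks as the p orbitals become larger and more diffuse down the group, and for Sb that outweighs the weaker nuclear attraction.
Note the exception: Si has a higher electron affinity than P, contrary to the simple trend — adding an electron to P's half-filled 3p³ is unfavourable, so Si (3p²) has the more exothermic EA.
For reference (kJ/mol): Si 134, P 72, Cl 349, Sr 5, Sb 103.
So from highest to lowest: Cl > Si > Sb > P > Sr.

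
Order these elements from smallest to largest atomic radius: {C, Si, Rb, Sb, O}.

O < C < Si < Sb < Rb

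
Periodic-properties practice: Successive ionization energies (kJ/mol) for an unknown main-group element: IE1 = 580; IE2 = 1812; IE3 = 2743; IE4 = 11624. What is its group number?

Look for the largest jump between consecutive ionization energies: IE4/IE3 ≈ 4.2, far larger than any earlier ratio.
That jump marks the point where a core electron is being removed. So the atom has 3 valence electrons.
A main-group element with 3 valence electrons is in group 13.

Group 13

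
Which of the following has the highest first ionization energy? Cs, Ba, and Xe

Xe

Xe is in period 5, group 18; Cs is in period 6, group 1; Ba is in period 6, group 2.
Across a period the outer electron is held more tightly (higher IE₁); down a group it sits in a higher shell, more shielded, and comes off more easily.
These span different periods and groups, so the two trends combine.
Ba > Cs: Ba lies to the right of Cs in period 6, so the across-period effect alone puts Ba higher.
Xe > Ba: relative to Ba, both the across-period and down-group shifts push Xe's first ionization energy up.
For reference (kJ/mol): Xe 1170, Cs 376, Ba 503.
The highest first ionization energy among these belongs to Xe.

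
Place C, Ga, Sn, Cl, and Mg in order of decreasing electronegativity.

EN rises left→right (higher Z_eff, smaller atoms) and falls top→bottom (larger, more shielded atoms).
Neither a single period nor a single group — weigh both effects.
Ga > Mg: period and group pull opposite ways; the across-period shift dominates (1.81 vs 1.31).
Sn > Ga: the two effects oppose for this pair; the across-period effect wins (1.96 vs 1.81).
C > Sn: C sits above Sn in group 14, so the down-group effect alone puts C higher.
Cl > C: the two effects oppose for this pair; the across-period effect wins (3.16 vs 2.55).
For reference (Pauling): C 2.55, Mg 1.31, Cl 3.16, Ga 1.81, Sn 1.96.
So from highest to lowest: Cl > C > Sn > Ga > Mg.

Cl > C > Sn > Ga > Mg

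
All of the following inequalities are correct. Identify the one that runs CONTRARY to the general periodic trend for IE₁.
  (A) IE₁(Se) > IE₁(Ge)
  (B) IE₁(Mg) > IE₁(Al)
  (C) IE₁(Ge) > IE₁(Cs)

The general trend: IE₁ increases across a period and decreases down a group.
(A) Se (period 4, group 16) vs Ge (period 4, group 14): the stated order agrees with the simple trend.
(B) Mg (period 3, group 2) vs Al (period 3, group 13): the stated order contradicts the simple trend.
(C) Ge (period 4, group 14) vs Cs (period 6, group 1): the stated order agrees with the simple trend.
The exception is (B): Al's single 3p electron is easier to remove than one from Mg's filled 3s².

(B)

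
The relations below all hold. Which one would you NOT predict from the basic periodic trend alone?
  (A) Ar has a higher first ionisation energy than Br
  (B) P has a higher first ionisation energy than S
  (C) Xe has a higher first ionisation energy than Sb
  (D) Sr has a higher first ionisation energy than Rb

The general trend: first ionisation energy increases across a period and decreases down a group.
(A) Ar (period 3, group 18) vs Br (period 4, group 17): the stated order agrees with the simple trend.
(B) P (period 3, group 15) vs S (period 3, group 16): the stated order contradicts the simple trend.
(C) Xe (period 5, group 18) vs Sb (period 5, group 15): the stated order agrees with the simple trend.
(D) Sr (period 5, group 2) vs Rb (period 5, group 1): the stated order agrees with the simple trend.
The exception is (B): S (3p⁴) ionizes more easily than half-filled P (3p³) because the paired 3p electron in S is pushed out by e⁻–e⁻ repulsion.

(B)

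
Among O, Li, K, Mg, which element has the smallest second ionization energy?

Mg

Consider each +1 ion: O⁺ still has 5 valence electrons; Li⁺ is the bare [He] core; K⁺ is the bare [Ar] core; Mg⁺ still has 1 valence electron.
Usually core removal costs more than valence removal, but here the competition is close: a tightly held n=2 valence electron can cost more to remove than an n=3 core electron, so the actual values have to decide it.
Valence configurations: O⁺ [He]2s²2p³, Mg⁺ [Ne]3s¹.
The numbers (kJ/mol): O 3388, Li 7298, K 3052, Mg 1451.
Overall IE_2 order: Mg < K < O < Li.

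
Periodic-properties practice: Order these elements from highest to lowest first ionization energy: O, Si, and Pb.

O is in period 2, group 16; Si is in period 3, group 14; Pb is in period 6, group 14.
First ionization energy rises across a period (greater Z_eff holds electrons more tightly) and falls down a group (valence electrons are farther from the nucleus).
Neither a single period nor a single group — weigh both effects.
Si > Pb: Si sits above Pb in group 14, so the down-group effect alone puts Si higher.
O > Si: relative to Si, both the across-period and down-group shifts push O's first ionization energy up.
Tabulated first ionization energy (kJ/mol): O 1314, Si 786, Pb 716.
So from highest to lowest: O > Si > Pb.

O > Si > Pb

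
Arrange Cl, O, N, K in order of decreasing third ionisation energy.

Consider each +2 ion: Cl²⁺ still has 5 valence electrons; O²⁺ still has 4 valence electrons; N²⁺ still has 3 valence electrons; K²⁺ is already 1 electron into the core.
Usually core removal costs more than valence removal, but here the competition is close: a tightly held n=2 valence electron can cost more to remove than an n=3 core electron, so the actual values have to decide it.
Valence configurations: Cl²⁺ [Ne]3s²3p³, O²⁺ [He]2s²2p², N²⁺ [He]2s²2p¹.
Tabulated IE_3 (kJ/mol): Cl 3822, O 5300, N 4578, K 4420.
Hence IE_3: Cl < K < N < O.

O > N > K > Cl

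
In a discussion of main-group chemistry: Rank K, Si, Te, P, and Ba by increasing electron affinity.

Si is in period 3, group 14; P is in period 3, group 15; K is in period 4, group 1; Te is in period 5, group 16; Ba is in period 6, group 2.
EA tends to increase across a period and decrease down a group, though the pattern is less regular than for IE or radius.
Neither a single period nor a single group — weigh both effects.
K > Ba: period and group pull opposite ways; the down-group shift dominates (48 vs 14 kJ/mol).
P > K: relative to K, both the across-period and down-group shifts push P's electron affinity up.
Si > P: this pair runs against the simple trend — see the exception note.
Te > Si: period and group pull opposite ways; the across-period shift dominates (190 vs 134 kJ/mol).
Note the exception: Si has a higher electron affinity than P, contrary to the simple trend — adding an electron to P's half-filled 3p³ is unfavourable, so Si (3p²) has the more exothermic EA.
Tabulated electron affinity (kJ/mol): Si 134, P 72, K 48, Te 190, Ba 14.
So from lowest to highest: Ba < K < P < Si < Te.

Ba, K, P, Si, Te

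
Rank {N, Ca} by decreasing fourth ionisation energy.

N > Ca

IE_4 is the cost of taking one more electron from the +3 cation: N³⁺ still has 2 valence electrons; Ca³⁺ is already 1 electron into the core.
Usually core removal costs more than valence removal, but here the competition is close: a tightly held n=2 valence electron can cost more to remove than an n=3 core electron, so the actual values have to decide it.
Approximate IE_4 values (kJ/mol): N 7475, Ca 6491.
Hence IE_4: Ca < N.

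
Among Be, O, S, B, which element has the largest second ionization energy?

The second ionization energy removes an electron from the +1 ion. For each element: Be⁺ still has 1 valence electron; O⁺ still has 5 valence electrons; S⁺ still has 5 valence electrons; B⁺ still has 2 valence electrons.
All are still removing valence electrons, so compare the +1 ions as you would atoms: IE_2 generally rises across a period (higher Z_eff) and falls down a group (larger shell), subject to the usual subshell exceptions.
Valence configurations: Be⁺ [He]2s¹, O⁺ [He]2s²2p³, S⁺ [Ne]3s²3p³, B⁺ [He]2s².
The numbers (kJ/mol): Be 1757, O 3388, S 2252, B 2427.
Hence IE_2: Be < S < B < O.

O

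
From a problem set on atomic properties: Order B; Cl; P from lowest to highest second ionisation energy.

P < Cl < B

The second ionization energy removes an electron from the +1 ion. For each element: B⁺ still has 2 valence electrons; Cl⁺ still has 6 valence electrons; P⁺ still has 4 valence electrons.
All are still removing valence electrons, so compare the +1 ions as you would atoms: IE_2 generally rises across a period (higher Z_eff) and falls down a group (larger shell), subject to the usual subshell exceptions.
Valence configurations: B⁺ [He]2s², Cl⁺ [Ne]3s²3p⁴, P⁺ [Ne]3s²3p².
Tabulated IE_2 (kJ/mol): B 2427, Cl 2298, P 1907.
Putting it together, IE_2: P < Cl < B.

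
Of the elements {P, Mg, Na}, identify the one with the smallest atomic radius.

P

Na is in period 3, group 1; Mg is in period 3, group 2; P is in period 3, group 15.
Atomic radius shrinks across a period as nuclear charge pulls the same shell inward, and grows down a group as new shells are added.
All lie in period 3, so atomic radius increases right to left.
The smallest atomic radius among these belongs to P.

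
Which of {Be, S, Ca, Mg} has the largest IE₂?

S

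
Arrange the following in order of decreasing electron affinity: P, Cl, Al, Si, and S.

Cl, S, Si, P, Al

EA tends to increase across a period and decrease down a group, though the pattern is less regular than for IE or radius.
All lie in period 3; the across-period trend (electron affinity increases left to right) applies, with the exception below.
Note the exception: Si has a higher electron affinity than P, contrary to the simple trend — adding an electron to P's half-filled 3p³ is unfavourable, so Si (3p²) has the more exothermic EA.
For reference (kJ/mol): Al 42, Si 134, P 72, S 200, Cl 349.
So from highest to lowest: Cl > S > Si > P > Al.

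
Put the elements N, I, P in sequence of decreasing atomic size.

I > P > N

N is in period 2, group 15; P is in period 3, group 15; I is in period 5, group 17.
Radius decreases left→right (rising Z_eff, same n) and increases top→bottom (higher n).
Here both period and group differ, so the two effects have to be weighed against each other.
P > N: P sits below N in group 15, so the down-group effect alone puts P larger.
I > P: period and group pull opposite ways; the down-group shift dominates (133 vs 111 pm).
Approximate values (pm): N 71, P 111, I 133.
So from largest to smallest: I > P > N.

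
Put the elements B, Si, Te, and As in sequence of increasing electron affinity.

B < As < Si < Te

Electron affinity generally becomes more exothermic across a period toward the halogens and less exothermic down a group.
These sit on a diagonal, where the across-period and down-group effects partly cancel.
As > B: the two effects oppose for this pair; the across-period effect wins (78 vs 27 kJ/mol).
Si > As: period and group pull opposite ways; the down-group shift dominates (134 vs 78 kJ/mol).
Te > Si: period and group pull opposite ways; the across-period shift dominates (190 vs 134 kJ/mol).
For reference (kJ/mol): B 27, Si 134, As 78, Te 190.
So from lowest to highest: B < As < Si < Te.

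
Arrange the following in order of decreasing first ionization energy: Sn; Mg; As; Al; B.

Across a period the outer electron is held more tightly (higher IE₁); down a group it sits in a higher shell, more shielded, and comes off more easily.
These span different periods and groups, so the two trends combine.
Sn > Al: period and group pull opposite ways; the across-period shift dominates (709 vs 578 kJ/mol).
Mg > Sn: period and group pull opposite ways; the down-group shift dominates (738 vs 709 kJ/mol).
B > Mg: relative to Mg, both the across-period and down-group shifts push B's first ionization energy up.
As > B: period and group pull opposite ways; the across-period shift dominates (947 vs 801 kJ/mol).
Note the exception: Mg has a higher first ionization energy than Al, contrary to the simple trend — Al's single 3p electron is easier to remove than one from Mg's filled 3s².
For reference (kJ/mol): B 801, Mg 738, Al 578, As 947, Sn 709.
So from highest to lowest: As > B > Mg > Sn > Al.

As > B > Mg > Sn > Al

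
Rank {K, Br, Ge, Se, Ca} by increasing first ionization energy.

K is in period 4, group 1; Ca is in period 4, group 2; Ge is in period 4, group 14; Se is in period 4, group 16; Br is in period 4, group 17.
IE₁ increases left→right with effective nuclear charge and decreases top→bottom as the valence shell moves farther out.
All lie in period 4, so first ionization energy increases left to right.
So from lowest to highest: K < Ca < Ge < Se < Br.

K < Ca < Ge < Se < Br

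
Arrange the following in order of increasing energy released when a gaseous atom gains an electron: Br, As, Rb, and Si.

Rb, As, Si, Br

Atoms with high Z_eff and room in the valence shell (especially the halogens) have the most exothermic electron affinities.
Neither a single period nor a single group — weigh both effects.
As > Rb: both effects reinforce here, so As is clearly the higher of the two.
Si > As: the two effects oppose for this pair; the down-group effect wins (134 vs 78 kJ/mol).
Br > Si: the two effects oppose for this pair; the across-period effect wins (325 vs 134 kJ/mol).
For reference (kJ/mol): Si 134, As 78, Br 325, Rb 47.
So from lowest to highest: Rb < As < Si < Br.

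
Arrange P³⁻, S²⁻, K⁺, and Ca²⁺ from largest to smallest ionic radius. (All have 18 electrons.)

All of these have 18 electrons, so size is governed by nuclear charge alone: the more protons, the stronger the pull on the same electron cloud, and the smaller the ion.
Nuclear charges: Ca²⁺ (Z=20), K⁺ (Z=19), S²⁻ (Z=16), P³⁻ (Z=15).
Largest to smallest: P³⁻ > S²⁻ > K⁺ > Ca²⁺.

P³⁻ > S²⁻ > K⁺ > Ca²⁺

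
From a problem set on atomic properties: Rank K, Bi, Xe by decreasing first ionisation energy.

K is in period 4, group 1; Xe is in period 5, group 18; Bi is in period 6, group 15.
First ionization energy rises across a period (greater Z_eff holds electrons more tightly) and falls down a group (valence electrons are farther from the nucleus).
These span different periods and groups, so the two trends combine.
Bi > K: period and group pull opposite ways; the across-period shift dominates (703 vs 419 kJ/mol).
Xe > Bi: relative to Bi, both the across-period and down-group shifts push Xe's first ionization energy up.
Tabulated first ionization energy (kJ/mol): K 419, Xe 1170, Bi 703.
So from highest to lowest: Xe > Bi > K.

Xe, Bi, K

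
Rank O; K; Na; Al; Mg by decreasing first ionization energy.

O, Mg, Al, Na, K

Removing the outermost electron gets harder across a period and easier down a group.
Neither a single period nor a single group — weigh both effects.
Na > K: they share group 1; the group trend gives Na the larger value.
Al > Na: both are in period 3; the period trend gives Al the larger value.
Mg > Al: this pair runs against the simple trend — see the exception note.
O > Mg: both effects reinforce here, so O is clearly the higher of the two.
Note the exception: Mg has a higher first ionization energy than Al, contrary to the simple trend — Al's single 3p electron is easier to remove than one from Mg's filled 3s².
For reference (kJ/mol): O 1314, Na 496, Mg 738, Al 578, K 419.
So from highest to lowest: O > Mg > Al > Na > K.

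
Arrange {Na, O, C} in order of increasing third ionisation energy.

Consider each +2 ion: Na²⁺ is already 1 electron into the core; O²⁺ still has 4 valence electrons; C²⁺ still has 2 valence electrons.
Pulling an electron out of a noble-gas core costs far more than removing a remaining valence electron, so Na sits at the high end of IE_3.
Valence configurations: O²⁺ [He]2s²2p², C²⁺ [He]2s².
The numbers (kJ/mol): Na 6910, O 5300, C 4620.
So the third ionization energies run C < O < Na.

C, O, Na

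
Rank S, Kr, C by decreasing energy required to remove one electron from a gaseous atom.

Kr > C > S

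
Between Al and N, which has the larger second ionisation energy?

The second ionization energy removes an electron from the +1 ion. For each element: Al⁺ still has 2 valence electrons; N⁺ still has 4 valence electrons.
All are still removing valence electrons, so compare the +1 ions as you would atoms: IE_2 generally rises across a period (higher Z_eff) and falls down a group (larger shell), subject to the usual subshell exceptions.
Valence configurations: Al⁺ [Ne]3s², N⁺ [He]2s²2p².
Tabulated IE_2 (kJ/mol): Al 1817, N 2856.
Hence IE_2: Al < N.

N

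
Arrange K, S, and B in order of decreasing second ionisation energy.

K > B > S

After 1 electron has been removed, what remains? K⁺ is the bare [Ar] core; S⁺ still has 5 valence electrons; B⁺ still has 2 valence electrons.
Pulling an electron out of a noble-gas core costs far more than removing a remaining valence electron, so K sits at the high end of IE_2.
Valence configurations: S⁺ [Ne]3s²3p³, B⁺ [He]2s².
The numbers (kJ/mol): K 3052, S 2252, B 2427.
Overall IE_2 order: S < B < K.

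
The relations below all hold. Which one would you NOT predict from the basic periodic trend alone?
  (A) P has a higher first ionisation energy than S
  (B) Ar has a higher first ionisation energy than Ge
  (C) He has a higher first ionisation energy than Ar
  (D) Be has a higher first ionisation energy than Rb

The general trend: first ionisation energy increases across a period and decreases down a group.
(A) P (period 3, group 15) vs S (period 3, group 16): the stated order contradicts the simple trend.
(B) Ar (period 3, group 18) vs Ge (period 4, group 14): the stated order agrees with the simple trend.
(C) He (period 1, group 18) vs Ar (period 3, group 18): the stated order agrees with the simple trend.
(D) Be (period 2, group 2) vs Rb (period 5, group 1): the stated order agrees with the simple trend.
The exception is (A): S (3p⁴) ionizes more easily than half-filled P (3p³) because the paired 3p electron in S is pushed out by e⁻–e⁻ repulsion.

(A)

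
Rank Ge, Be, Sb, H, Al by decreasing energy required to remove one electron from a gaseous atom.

H is in period 1, group 1; Be is in period 2, group 2; Al is in period 3, group 13; Ge is in period 4, group 14; Sb is in period 5, group 15.
Removing the outermost electron gets harder across a period and easier down a group.
A diagonal step moves right (one effect) and down (the opposite effect) at once.
Ge > Al: the two effects oppose for this pair; the across-period effect wins (762 vs 578 kJ/mol).
Sb > Ge: period and group pull opposite ways; the across-period shift dominates (831 vs 762 kJ/mol).
Be > Sb: the two effects oppose for this pair; the down-group effect wins (900 vs 831 kJ/mol).
H > Be: the two effects oppose for this pair; the down-group effect wins (1312 vs 900 kJ/mol).
Approximate values (kJ/mol): H 1312, Be 900, Al 578, Ge 762, Sb 831.
So from highest to lowest: H > Be > Sb > Ge > Al.

H, Be, Sb, Ge, Al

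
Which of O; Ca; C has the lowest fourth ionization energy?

C

IE_4 is the cost of taking one more electron from the +3 cation: O³⁺ still has 3 valence electrons; Ca³⁺ is already 1 electron into the core; C³⁺ still has 1 valence electron.
Usually core removal costs more than valence removal, but here the competition is close: a tightly held n=2 valence electron can cost more to remove than an n=3 core electron, so the actual values have to decide it.
Valence configurations: O³⁺ [He]2s²2p¹, C³⁺ [He]2s¹.
Tabulated IE_4 (kJ/mol): O 7469, Ca 6491, C 6223.
Hence IE_4: C < Ca < O.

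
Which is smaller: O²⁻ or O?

O

Forming O²⁻ adds 2 electrons to O. More electron–electron repulsion in the same shell, with unchanged nuclear charge, lets the cloud expand.
An anion is larger than its parent atom: O²⁻ > O.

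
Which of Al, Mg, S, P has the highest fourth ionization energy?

Consider each +3 ion: Al³⁺ is the bare [Ne] core; Mg³⁺ is already 1 electron into the core; S³⁺ still has 3 valence electrons; P³⁺ still has 2 valence electrons.
Pulling an electron out of a noble-gas core costs far more than removing a remaining valence electron, so Mg and Al sit at the high end of IE_4.
Valence configurations: S³⁺ [Ne]3s²3p¹, P³⁺ [Ne]3s².
S³⁺ loses a lone 3p electron whereas P³⁺ must break into a filled 3s² pair, so IE_4(P) > IE_4(S) even though S has the higher nuclear charge.
Tabulated IE_4 (kJ/mol): Al 11577, Mg 10543, S 4556, P 4964.
So the fourth ionization energies run S < P < Mg < Al.

Al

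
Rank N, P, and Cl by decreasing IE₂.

N > Cl > P

After 1 electron has been removed, what remains? N⁺ still has 4 valence electrons; P⁺ still has 4 valence electrons; Cl⁺ still has 6 valence electrons.
All are still removing valence electrons, so compare the +1 ions as you would atoms: IE_2 generally rises across a period (higher Z_eff) and falls down a group (larger shell), subject to the usual subshell exceptions.
Valence configurations: N⁺ [He]2s²2p², P⁺ [Ne]3s²3p², Cl⁺ [Ne]3s²3p⁴.
The numbers (kJ/mol): N 2856, P 1907, Cl 2298.
Hence IE_2: P < Cl < N.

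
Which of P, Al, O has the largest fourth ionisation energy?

Al

Consider each +3 ion: P³⁺ still has 2 valence electrons; Al³⁺ is the bare [Ne] core; O³⁺ still has 3 valence electrons.
Core electrons are held far more tightly than valence electrons, so Al tops the IE_4 order.
Valence configurations: P³⁺ [Ne]3s², O³⁺ [He]2s²2p¹.
The numbers (kJ/mol): P 4964, Al 11577, O 7469.
So the fourth ionization energies run P < O < Al.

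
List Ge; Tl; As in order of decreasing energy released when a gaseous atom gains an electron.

Ge > As > Tl

Ge is in period 4, group 14; As is in period 4, group 15; Tl is in period 6, group 13.
Electron affinity generally becomes more exothermic across a period toward the halogens and less exothermic down a group.
These span different periods and groups, so the two trends combine.
As > Tl: relative to Tl, both the across-period and down-group shifts push As's electron affinity up.
Ge > As: this pair runs against the simple trend — see the exception note.
Note the exception: Ge has a higher electron affinity than As, contrary to the simple trend — adding an electron to As's half-filled 4p³ is unfavourable, so Ge (4p²) has the more exothermic EA.
Approximate values (kJ/mol): Ge 119, As 78, Tl 19.
So from highest to lowest: Ge > As > Tl.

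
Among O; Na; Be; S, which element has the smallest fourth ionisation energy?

S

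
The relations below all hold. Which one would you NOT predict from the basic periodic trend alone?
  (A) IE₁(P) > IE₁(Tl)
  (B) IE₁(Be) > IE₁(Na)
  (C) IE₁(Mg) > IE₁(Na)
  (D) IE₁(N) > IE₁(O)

The general trend: first ionisation energy increases across a period and decreases down a group.
(A) P (period 3, group 15) vs Tl (period 6, group 13): the stated order agrees with the simple trend.
(B) Be (period 2, group 2) vs Na (period 3, group 1): the stated order agrees with the simple trend.
(C) Mg (period 3, group 2) vs Na (period 3, group 1): the stated order agrees with the simple trend.
(D) N (period 2, group 15) vs O (period 2, group 16): the stated order contradicts the simple trend.
The exception is (D): pairing an electron in O's 2p⁴ costs repulsion energy, so O ionizes more easily than half-filled N (2p³).

(D)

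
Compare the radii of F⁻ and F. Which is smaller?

F

Forming F⁻ adds 1 electron to F. More electron–electron repulsion in the same shell, with unchanged nuclear charge, lets the cloud expand.
An anion is larger than its parent atom: F⁻ > F.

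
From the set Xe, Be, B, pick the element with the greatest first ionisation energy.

Be is in period 2, group 2; B is in period 2, group 13; Xe is in period 5, group 18.
First ionization energy rises across a period (greater Z_eff holds electrons more tightly) and falls down a group (valence electrons are farther from the nucleus).
Neither a single period nor a single group — weigh both effects.
Be > B: this pair runs against the simple trend — see the exception note.
Xe > Be: the two effects oppose for this pair; the across-period effect wins (1170 vs 900 kJ/mol).
Note the exception: Be has a higher first ionization energy than B, contrary to the simple trend — removing B's lone 2p electron is easier than breaking Be's filled 2s².
Tabulated first ionization energy (kJ/mol): Be 900, B 801, Xe 1170.
The greatest first ionisation energy among these belongs to Xe.

Xe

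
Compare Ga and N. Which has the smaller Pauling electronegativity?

N is in period 2, group 15; Ga is in period 4, group 13.
Smaller atoms with higher effective nuclear charge are more electronegative.
These span different periods and groups, so the two trends combine.
N > Ga: both effects reinforce here, so N is clearly the higher of the two.
Approximate values (Pauling): N 3.04, Ga 1.81.
So Ga has the smaller Pauling electronegativity (Ga < N).

Ga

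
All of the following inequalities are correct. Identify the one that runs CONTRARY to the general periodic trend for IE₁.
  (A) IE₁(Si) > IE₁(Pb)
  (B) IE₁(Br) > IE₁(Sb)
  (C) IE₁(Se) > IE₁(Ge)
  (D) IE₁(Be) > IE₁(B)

(D)

The general trend: IE₁ increases across a period and decreases down a group.
(A) Si (period 3, group 14) vs Pb (period 6, group 14): the stated order agrees with the simple trend.
(B) Br (period 4, group 17) vs Sb (period 5, group 15): the stated order agrees with the simple trend.
(C) Se (period 4, group 16) vs Ge (period 4, group 14): the stated order agrees with the simple trend.
(D) Be (period 2, group 2) vs B (period 2, group 13): the stated order contradicts the simple trend.
The exception is (D): removing B's lone 2p electron is easier than breaking Be's filled 2s².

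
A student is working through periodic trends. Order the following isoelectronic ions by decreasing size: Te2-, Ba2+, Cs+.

Te2- > Cs+ > Ba2+

All of these have 54 electrons, so size is governed by nuclear charge alone: the more protons, the stronger the pull on the same electron cloud, and the smaller the ion.
Nuclear charges: Ba2+ (Z=56), Cs+ (Z=55), Te2- (Z=52).
Largest to smallest: Te2- > Cs+ > Ba2+.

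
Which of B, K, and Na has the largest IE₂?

Na

After 1 electron has been removed, what remains? B⁺ still has 2 valence electrons; K⁺ is the bare [Ar] core; Na⁺ is the bare [Ne] core.
Breaking into a closed-shell core is much more expensive than removing a leftover valence electron — K and Na have the largest IE_2 here.
The numbers (kJ/mol): B 2427, K 3052, Na 4562.
Overall IE_2 order: B < K < Na.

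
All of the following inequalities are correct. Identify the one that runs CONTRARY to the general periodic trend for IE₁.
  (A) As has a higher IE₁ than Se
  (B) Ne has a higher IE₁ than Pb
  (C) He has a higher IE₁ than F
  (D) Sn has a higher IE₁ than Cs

(A)

The general trend: IE₁ increases across a period and decreases down a group.
(A) As (period 4, group 15) vs Se (period 4, group 16): the stated order contradicts the simple trend.
(B) Ne (period 2, group 18) vs Pb (period 6, group 14): the stated order agrees with the simple trend.
(C) He (period 1, group 18) vs F (period 2, group 17): the stated order agrees with the simple trend.
(D) Sn (period 5, group 14) vs Cs (period 6, group 1): the stated order agrees with the simple trend.
The exception is (A): Se (4p⁴) ionizes more easily than half-filled As (4p³).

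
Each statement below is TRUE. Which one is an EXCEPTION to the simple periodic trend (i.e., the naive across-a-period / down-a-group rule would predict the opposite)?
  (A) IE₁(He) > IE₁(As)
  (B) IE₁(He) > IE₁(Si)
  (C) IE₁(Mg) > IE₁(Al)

The general trend: first ionization energy increases across a period and decreases down a group.
(A) He (period 1, group 18) vs As (period 4, group 15): the stated order agrees with the simple trend.
(B) He (period 1, group 18) vs Si (period 3, group 14): the stated order agrees with the simple trend.
(C) Mg (period 3, group 2) vs Al (period 3, group 13): the stated order contradicts the simple trend.
The exception is (C): Al's single 3p electron is easier to remove than one from Mg's filled 3s².

(C)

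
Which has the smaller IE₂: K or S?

After 1 electron has been removed, what remains? K⁺ is the bare [Ar] core; S⁺ still has 5 valence electrons.
Breaking into a closed-shell core is much more expensive than removing a leftover valence electron — K has the largest IE_2 here.
Tabulated IE_2 (kJ/mol): K 3052, S 2252.
Hence IE_2: S < K.

S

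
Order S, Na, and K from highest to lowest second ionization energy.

Consider each +1 ion: S⁺ still has 5 valence electrons; Na⁺ is the bare [Ne] core; K⁺ is the bare [Ar] core.
Breaking into a closed-shell core is much more expensive than removing a leftover valence electron — K and Na have the largest IE_2 here.
The numbers (kJ/mol): S 2252, Na 4562, K 3052.
Putting it together, IE_2: S < K < Na.

Na > K > S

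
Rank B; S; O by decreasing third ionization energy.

The third ionization energy removes an electron from the +2 ion. For each element: B²⁺ still has 1 valence electron; S²⁺ still has 4 valence electrons; O²⁺ still has 4 valence electrons.
All are still removing valence electrons, so compare the +2 ions as you would atoms: IE_3 generally rises across a period (higher Z_eff) and falls down a group (larger shell), subject to the usual subshell exceptions.
Valence configurations: B²⁺ [He]2s¹, S²⁺ [Ne]3s²3p², O²⁺ [He]2s²2p².
Approximate IE_3 values (kJ/mol): B 3660, S 3357, O 5300.
Hence IE_3: S < B < O.

O > B > S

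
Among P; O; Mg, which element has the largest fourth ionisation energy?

IE_4 is the cost of taking one more electron from the +3 cation: P³⁺ still has 2 valence electrons; O³⁺ still has 3 valence electrons; Mg³⁺ is already 1 electron into the core.
Pulling an electron out of a noble-gas core costs far more than removing a remaining valence electron, so Mg sits at the high end of IE_4.
Valence configurations: P³⁺ [Ne]3s², O³⁺ [He]2s²2p¹.
Tabulated IE_4 (kJ/mol): P 4964, O 7469, Mg 10543.
Overall IE_4 order: P < O < Mg.

Mg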